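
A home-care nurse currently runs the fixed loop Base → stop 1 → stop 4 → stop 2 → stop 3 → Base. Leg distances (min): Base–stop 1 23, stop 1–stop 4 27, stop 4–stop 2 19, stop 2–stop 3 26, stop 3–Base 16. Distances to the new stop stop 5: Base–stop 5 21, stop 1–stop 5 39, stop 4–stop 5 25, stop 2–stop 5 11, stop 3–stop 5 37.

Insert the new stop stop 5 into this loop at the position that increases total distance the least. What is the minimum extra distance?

Insertion cost between consecutive stops i–j is d(i,stop 5) + d(stop 5,j) − d(i,j):
  between Base and stop 1: 21 + 39 − 23 = 37
  between stop 1 and stop 4: 39 + 25 − 27 = 37
  between stop 4 and stop 2: 25 + 11 − 19 = 17
  between stop 2 and stop 3: 11 + 37 − 26 = 22
  between stop 3 and Base: 37 + 21 − 16 = 42
Cheapest insertion is between stop 4 and stop 2, adding 17.
New total = 111 + 17 = 128.

Minimum extra distance: 17 min, inserting stop 5 between stop 4 and stop 2.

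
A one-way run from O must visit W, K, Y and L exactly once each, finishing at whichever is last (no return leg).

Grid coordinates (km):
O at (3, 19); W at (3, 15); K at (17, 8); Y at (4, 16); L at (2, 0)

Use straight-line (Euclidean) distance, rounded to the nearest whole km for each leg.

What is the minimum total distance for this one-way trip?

There are 4! = 24 possible orderings.
O → W → K → Y → L: 4+16+15+16 = 51
O → W → K → L → Y: 4+16+17+16 = 53
O → W → Y → K → L: 4+1+15+17 = 37
O → W → Y → L → K: 4+1+16+17 = 38
O → W → L → K → Y: 4+15+17+15 = 51
O → W → L → Y → K: 4+15+16+15 = 50
O → K → W → Y → L: 18+16+1+16 = 51
O → K → W → L → Y: 18+16+15+16 = 65
O → K → Y → W → L: 18+15+1+15 = 49
O → K → Y → L → W: 18+15+16+15 = 64
O → K → L → W → Y: 18+17+15+1 = 51
O → K → L → Y → W: 18+17+16+1 = 52
O → Y → W → K → L: 3+1+16+17 = 37
O → Y → W → L → K: 3+1+15+17 = 36
… (10 more)
The minimum is 36.
One shortest path: O → Y → W → L → K.

36 km — the minimum one-way total.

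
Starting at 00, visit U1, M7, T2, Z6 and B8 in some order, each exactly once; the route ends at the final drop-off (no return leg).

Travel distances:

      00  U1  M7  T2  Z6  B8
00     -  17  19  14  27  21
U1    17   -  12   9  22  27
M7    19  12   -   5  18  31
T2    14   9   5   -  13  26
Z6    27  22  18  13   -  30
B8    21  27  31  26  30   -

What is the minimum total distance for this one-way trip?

There are 5! = 120 possible orderings.
00 → U1 → M7 → T2 → Z6 → B8: 17+12+5+13+30 = 77
00 → U1 → M7 → T2 → B8 → Z6: 17+12+5+26+30 = 90
00 → U1 → M7 → Z6 → T2 → B8: 17+12+18+13+26 = 86
00 → U1 → M7 → Z6 → B8 → T2: 17+12+18+30+26 = 103
00 → U1 → M7 → B8 → T2 → Z6: 17+12+31+26+13 = 99
00 → U1 → M7 → B8 → Z6 → T2: 17+12+31+30+13 = 103
00 → U1 → T2 → M7 → Z6 → B8: 17+9+5+18+30 = 79
00 → U1 → T2 → M7 → B8 → Z6: 17+9+5+31+30 = 92
00 → U1 → T2 → Z6 → M7 → B8: 17+9+13+18+31 = 88
00 → U1 → T2 → Z6 → B8 → M7: 17+9+13+30+31 = 100
00 → U1 → T2 → B8 → M7 → Z6: 17+9+26+31+18 = 101
00 → U1 → T2 → B8 → Z6 → M7: 17+9+26+30+18 = 100
00 → U1 → Z6 → M7 → T2 → B8: 17+22+18+5+26 = 88
00 → U1 → Z6 → M7 → B8 → T2: 17+22+18+31+26 = 114
… (106 more)
The minimum is 77.
One shortest path: 00 → U1 → M7 → T2 → Z6 → B8.

Shortest open route: 77.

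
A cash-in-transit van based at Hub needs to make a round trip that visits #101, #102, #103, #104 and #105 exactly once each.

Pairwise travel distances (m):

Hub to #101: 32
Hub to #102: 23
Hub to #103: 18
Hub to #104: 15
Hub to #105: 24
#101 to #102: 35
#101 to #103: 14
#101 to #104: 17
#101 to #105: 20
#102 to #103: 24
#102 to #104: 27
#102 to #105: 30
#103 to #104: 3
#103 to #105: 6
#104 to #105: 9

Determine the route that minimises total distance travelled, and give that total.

Shortest round trip = 102 m.

With 5 stops there are 5!/2 = 60 distinct round trips (a route and its reverse cost the same).
Hub-#101-#102-#103-#104-#105-Hub: 32+35+24+3+9+24 = 127
Hub-#101-#102-#103-#105-#104-Hub: 32+35+24+6+9+15 = 121
Hub-#101-#102-#104-#103-#105-Hub: 32+35+27+3+6+24 = 127
Hub-#101-#102-#104-#105-#103-Hub: 32+35+27+9+6+18 = 127
Hub-#101-#102-#105-#103-#104-Hub: 32+35+30+6+3+15 = 121
Hub-#101-#102-#105-#104-#103-Hub: 32+35+30+9+3+18 = 127
Hub-#101-#103-#102-#104-#105-Hub: 32+14+24+27+9+24 = 130
Hub-#101-#103-#102-#105-#104-Hub: 32+14+24+30+9+15 = 124
Hub-#101-#103-#104-#102-#105-Hub: 32+14+3+27+30+24 = 130
Hub-#101-#103-#104-#105-#102-Hub: 32+14+3+9+30+23 = 111
Hub-#101-#103-#105-#102-#104-Hub: 32+14+6+30+27+15 = 124
Hub-#101-#103-#105-#104-#102-Hub: 32+14+6+9+27+23 = 111
Hub-#101-#104-#102-#103-#105-Hub: 32+17+27+24+6+24 = 130
Hub-#101-#104-#102-#105-#103-Hub: 32+17+27+30+6+18 = 130
… (46 more)
Hub-#102-#101-#103-#105-#104-Hub: 23+35+14+6+9+15 = 102  ← best
The minimum is 102.
One optimal route: Hub → #102 → #101 → #103 → #105 → #104 → Hub (or its reverse).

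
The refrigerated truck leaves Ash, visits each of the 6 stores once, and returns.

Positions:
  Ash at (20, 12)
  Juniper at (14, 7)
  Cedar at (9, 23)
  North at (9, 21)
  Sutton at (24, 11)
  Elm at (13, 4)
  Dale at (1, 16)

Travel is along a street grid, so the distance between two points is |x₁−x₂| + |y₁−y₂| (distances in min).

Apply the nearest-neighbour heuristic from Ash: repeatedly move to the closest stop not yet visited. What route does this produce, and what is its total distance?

At Ash the remaining stops are Sutton 5, Juniper 11, Elm 15, North 20, Cedar 22, Dale 23; go to Sutton.
At Sutton the remaining stops are Juniper 14, Elm 18, North 25, Cedar 27, Dale 28; go to Juniper.
At Juniper the remaining stops are Elm 4, North 19, Cedar 21, Dale 22; go to Elm.
At Elm the remaining stops are North 21, Cedar 23, Dale 24; go to North.
At North the remaining stops are Cedar 2, Dale 13; go to Cedar.
At Cedar the remaining stops are Dale 15; go to Dale.
Return Dale→Ash: 23.
Total = 5 + 14 + 4 + 21 + 2 + 15 + 23 = 84.

Total distance 84 min via the nearest-neighbour route Ash → Sutton → Juniper → Elm → North → Cedar → Dale → Ash.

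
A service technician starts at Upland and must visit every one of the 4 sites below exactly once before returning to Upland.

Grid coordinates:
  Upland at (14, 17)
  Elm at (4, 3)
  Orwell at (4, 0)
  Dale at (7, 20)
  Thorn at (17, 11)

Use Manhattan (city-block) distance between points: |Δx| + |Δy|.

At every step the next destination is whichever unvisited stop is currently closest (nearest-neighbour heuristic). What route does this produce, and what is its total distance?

Upland → [Thorn:9 / Dale:10 / Elm:24 / Orwell:27] → Thorn (9)
Thorn → [Dale:19 / Elm:21 / Orwell:24] → Dale (19)
Dale → [Elm:20 / Orwell:23] → Elm (20)
Elm → [Orwell:3] → Orwell (3)
Return Orwell→Upland: 27.
Total = 9 + 19 + 20 + 3 + 27 = 78.

Nearest-neighbour total = 78; route Upland → Thorn → Dale → Elm → Orwell → Upland.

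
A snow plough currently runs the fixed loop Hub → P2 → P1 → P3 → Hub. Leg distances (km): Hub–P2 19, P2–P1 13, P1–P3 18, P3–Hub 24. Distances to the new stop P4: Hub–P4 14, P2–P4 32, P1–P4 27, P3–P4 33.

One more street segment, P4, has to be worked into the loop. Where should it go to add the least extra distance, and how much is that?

Adding 23 km by placing P4 on the P3–Hub leg.

Insertion cost between consecutive stops i–j is d(i,P4) + d(P4,j) − d(i,j):
  between Hub and P2: 14 + 32 − 19 = 27
  between P2 and P1: 32 + 27 − 13 = 46
  between P1 and P3: 27 + 33 − 18 = 42
  between P3 and Hub: 33 + 14 − 24 = 23
Cheapest insertion is between P3 and Hub, adding 23.
New total = 74 + 23 = 97.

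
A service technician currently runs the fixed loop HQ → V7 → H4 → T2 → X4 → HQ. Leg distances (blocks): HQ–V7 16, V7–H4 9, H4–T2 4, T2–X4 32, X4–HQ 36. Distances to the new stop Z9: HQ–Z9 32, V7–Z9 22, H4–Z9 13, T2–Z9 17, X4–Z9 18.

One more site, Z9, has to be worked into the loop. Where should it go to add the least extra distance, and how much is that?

Insertion cost between consecutive stops i–j is d(i,Z9) + d(Z9,j) − d(i,j):
  between HQ and V7: 32 + 22 − 16 = 38
  between V7 and H4: 22 + 13 − 9 = 26
  between H4 and T2: 13 + 17 − 4 = 26
  between T2 and X4: 17 + 18 − 32 = 3
  between X4 and HQ: 18 + 32 − 36 = 14
Cheapest insertion is between T2 and X4, adding 3.
New total = 97 + 3 = 100.

+3 blocks — insert Z9 between T2 and X4.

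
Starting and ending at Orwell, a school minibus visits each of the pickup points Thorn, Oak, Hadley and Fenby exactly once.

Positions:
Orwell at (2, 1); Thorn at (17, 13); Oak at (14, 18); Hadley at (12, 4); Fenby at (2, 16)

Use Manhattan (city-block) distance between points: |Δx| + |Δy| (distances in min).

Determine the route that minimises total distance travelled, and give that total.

There are 12 distinct closed tours to check (reversals are equivalent).
Orwell-Thorn-Oak-Hadley-Fenby-Orwell: 27+8+16+22+15 = 88
Orwell-Thorn-Oak-Fenby-Hadley-Orwell: 27+8+14+22+13 = 84
Orwell-Thorn-Hadley-Oak-Fenby-Orwell: 27+14+16+14+15 = 86
Orwell-Thorn-Hadley-Fenby-Oak-Orwell: 27+14+22+14+29 = 106
Orwell-Thorn-Fenby-Oak-Hadley-Orwell: 27+18+14+16+13 = 88
Orwell-Thorn-Fenby-Hadley-Oak-Orwell: 27+18+22+16+29 = 112
Orwell-Oak-Thorn-Hadley-Fenby-Orwell: 29+8+14+22+15 = 88
Orwell-Oak-Thorn-Fenby-Hadley-Orwell: 29+8+18+22+13 = 90
Orwell-Oak-Hadley-Thorn-Fenby-Orwell: 29+16+14+18+15 = 92
Orwell-Oak-Fenby-Thorn-Hadley-Orwell: 29+14+18+14+13 = 88
Orwell-Hadley-Thorn-Oak-Fenby-Orwell: 13+14+8+14+15 = 64
Orwell-Hadley-Oak-Thorn-Fenby-Orwell: 13+16+8+18+15 = 70
The minimum is 64.
One optimal route: Orwell → Hadley → Thorn → Oak → Fenby → Orwell (or its reverse).

Shortest round trip = 64 min.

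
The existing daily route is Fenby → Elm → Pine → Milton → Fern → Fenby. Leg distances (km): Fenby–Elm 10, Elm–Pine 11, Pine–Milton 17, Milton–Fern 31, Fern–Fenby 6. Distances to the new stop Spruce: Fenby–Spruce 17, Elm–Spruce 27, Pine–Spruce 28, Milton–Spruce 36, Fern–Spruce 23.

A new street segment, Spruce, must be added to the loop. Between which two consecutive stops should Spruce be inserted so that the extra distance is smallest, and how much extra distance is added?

Insertion cost between consecutive stops i–j is d(i,Spruce) + d(Spruce,j) − d(i,j):
  between Fenby and Elm: 17 + 27 − 10 = 34
  between Elm and Pine: 27 + 28 − 11 = 44
  between Pine and Milton: 28 + 36 − 17 = 47
  between Milton and Fern: 36 + 23 − 31 = 28
  between Fern and Fenby: 23 + 17 − 6 = 34
Cheapest insertion is between Milton and Fern, adding 28.
New total = 75 + 28 = 103.

Minimum extra distance: 28 km, inserting Spruce between Milton and Fern.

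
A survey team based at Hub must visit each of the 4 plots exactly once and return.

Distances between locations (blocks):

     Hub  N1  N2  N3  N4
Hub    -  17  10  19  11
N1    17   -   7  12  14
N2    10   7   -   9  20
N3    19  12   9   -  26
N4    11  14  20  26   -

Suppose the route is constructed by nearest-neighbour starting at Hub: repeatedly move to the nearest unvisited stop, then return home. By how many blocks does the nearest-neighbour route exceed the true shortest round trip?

From Hub: N2=10, N4=11, N1=17, N3=19 → choose N2 (10).
From N2: N1=7, N3=9, N4=20 → choose N1 (7).
From N1: N3=12, N4=14 → choose N3 (12).
From N3: N4=26 → choose N4 (26).
NN route Hub → N2 → N1 → N3 → N4 → Hub costs 66.
Optimal: Hub → N2 → N3 → N1 → N4 → Hub costs 56 (by enumerating all 12 distinct tours).
Excess = 66 − 56 = 10.

Excess over optimum: 10 blocks.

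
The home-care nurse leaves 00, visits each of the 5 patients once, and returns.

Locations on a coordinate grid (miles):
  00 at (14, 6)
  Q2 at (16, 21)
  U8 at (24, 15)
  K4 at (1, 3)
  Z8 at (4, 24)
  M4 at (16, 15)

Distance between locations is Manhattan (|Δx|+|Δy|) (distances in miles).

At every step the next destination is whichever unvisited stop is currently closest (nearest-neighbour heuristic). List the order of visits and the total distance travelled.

Nearest-neighbour total = 100 miles; route 00 → M4 → Q2 → U8 → Z8 → K4 → 00.

From 00: distances to unvisited — M4=11, K4=16, Q2=17, U8=19, Z8=28. Nearest is M4 (11).
From M4: distances to unvisited — Q2=6, U8=8, Z8=21, K4=27. Nearest is Q2 (6).
From Q2: distances to unvisited — U8=14, Z8=15, K4=33. Nearest is U8 (14).
From U8: distances to unvisited — Z8=29, K4=35. Nearest is Z8 (29).
From Z8: distances to unvisited — K4=24. Nearest is K4 (24).
Return K4→00: 16.
Total = 11 + 6 + 14 + 29 + 24 + 16 = 100.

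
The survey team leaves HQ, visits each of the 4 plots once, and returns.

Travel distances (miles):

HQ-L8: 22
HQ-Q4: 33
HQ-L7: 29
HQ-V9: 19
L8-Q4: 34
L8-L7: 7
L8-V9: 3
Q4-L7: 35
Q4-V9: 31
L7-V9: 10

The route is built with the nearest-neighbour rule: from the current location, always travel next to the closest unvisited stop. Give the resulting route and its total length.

From HQ: distances to unvisited — V9=19, L8=22, L7=29, Q4=33. Nearest is V9 (19).
From V9: distances to unvisited — L8=3, L7=10, Q4=31. Nearest is L8 (3).
From L8: distances to unvisited — L7=7, Q4=34. Nearest is L7 (7).
From L7: distances to unvisited — Q4=35. Nearest is Q4 (35).
Return Q4→HQ: 33.
Total = 19 + 3 + 7 + 35 + 33 = 97.

97 miles along HQ → V9 → L8 → L7 → Q4 → HQ.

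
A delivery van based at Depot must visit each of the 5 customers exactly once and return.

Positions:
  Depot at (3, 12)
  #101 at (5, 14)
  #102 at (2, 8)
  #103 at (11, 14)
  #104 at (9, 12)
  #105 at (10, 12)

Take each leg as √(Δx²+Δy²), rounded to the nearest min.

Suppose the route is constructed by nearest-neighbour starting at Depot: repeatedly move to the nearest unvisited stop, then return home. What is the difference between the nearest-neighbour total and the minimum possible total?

Excess over optimum: 1 min.

Depot: #101=3, #102=4, #104=6, #105=7, #103=8 ⇒ #101
#101: #104=4, #105=5, #103=6, #102=7 ⇒ #104
#104: #105=1, #103=3, #102=8 ⇒ #105
#105: #103=2, #102=9 ⇒ #103
#103: #102=11 ⇒ #102
NN route Depot → #101 → #104 → #105 → #103 → #102 → Depot costs 25.
Optimal: Depot → #101 → #103 → #105 → #104 → #102 → Depot costs 24 (by enumerating all 60 distinct tours).
Excess = 25 − 24 = 1.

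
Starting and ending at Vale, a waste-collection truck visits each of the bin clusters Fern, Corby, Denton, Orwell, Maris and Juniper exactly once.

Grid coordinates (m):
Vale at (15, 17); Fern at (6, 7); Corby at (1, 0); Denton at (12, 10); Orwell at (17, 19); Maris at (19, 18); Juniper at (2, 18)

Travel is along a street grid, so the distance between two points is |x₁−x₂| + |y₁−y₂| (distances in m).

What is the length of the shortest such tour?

74 m — the shortest possible round trip.

With 6 stops there are 6!/2 = 360 distinct round trips (a route and its reverse cost the same).
Vale - Fern - Corby - Denton - Orwell - Maris - Juniper - Vale: 19+12+21+14+3+17+14 = 100
Vale - Fern - Corby - Denton - Orwell - Juniper - Maris - Vale: 19+12+21+14+16+17+5 = 104
Vale - Fern - Corby - Denton - Maris - Orwell - Juniper - Vale: 19+12+21+15+3+16+14 = 100
Vale - Fern - Corby - Denton - Maris - Juniper - Orwell - Vale: 19+12+21+15+17+16+4 = 104
Vale - Fern - Corby - Denton - Juniper - Orwell - Maris - Vale: 19+12+21+18+16+3+5 = 94
Vale - Fern - Corby - Denton - Juniper - Maris - Orwell - Vale: 19+12+21+18+17+3+4 = 94
Vale - Fern - Corby - Orwell - Denton - Maris - Juniper - Vale: 19+12+35+14+15+17+14 = 126
Vale - Fern - Corby - Orwell - Denton - Juniper - Maris - Vale: 19+12+35+14+18+17+5 = 120
… (352 more)
Vale - Denton - Fern - Corby - Juniper - Orwell - Maris - Vale: 10+9+12+19+16+3+5 = 74  ← best
The minimum is 74.
One optimal route: Vale → Denton → Fern → Corby → Juniper → Orwell → Maris → Vale (or its reverse).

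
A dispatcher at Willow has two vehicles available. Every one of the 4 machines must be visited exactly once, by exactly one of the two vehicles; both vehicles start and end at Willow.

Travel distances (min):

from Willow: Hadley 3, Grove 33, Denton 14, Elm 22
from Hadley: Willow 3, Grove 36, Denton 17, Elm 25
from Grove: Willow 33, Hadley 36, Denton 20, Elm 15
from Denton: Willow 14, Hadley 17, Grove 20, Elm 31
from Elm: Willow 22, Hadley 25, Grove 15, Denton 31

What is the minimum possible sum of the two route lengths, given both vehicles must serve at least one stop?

77 min — the smallest possible combined total.

Try each way of splitting the stops between the two vehicles (each non-empty) and, for each split, find the best tour for each vehicle:
  {Hadley} + {Grove, Denton, Elm}: 6 + 71 = 77
  {Grove} + {Hadley, Denton, Elm}: 66 + 73 = 139
  {Hadley, Grove} + {Denton, Elm}: 72 + 67 = 139
  {Denton} + {Hadley, Grove, Elm}: 28 + 76 = 104
  {Hadley, Denton} + {Grove, Elm}: 34 + 70 = 104
  {Grove, Denton} + {Hadley, Elm}: 67 + 50 = 117
  … (7 splits in total)
Best: vehicle 1 Willow → Hadley → Willow = 6; vehicle 2 Willow → Denton → Grove → Elm → Willow = 71; combined 77.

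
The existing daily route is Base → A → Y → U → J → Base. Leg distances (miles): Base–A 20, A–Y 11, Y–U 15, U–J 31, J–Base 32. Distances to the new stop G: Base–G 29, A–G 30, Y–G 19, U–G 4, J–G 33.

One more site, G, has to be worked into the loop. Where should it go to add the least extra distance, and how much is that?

Adding 6 miles by placing G on the U–J leg.

Insertion cost between consecutive stops i–j is d(i,G) + d(G,j) − d(i,j):
  between Base and A: 29 + 30 − 20 = 39
  between A and Y: 30 + 19 − 11 = 38
  between Y and U: 19 + 4 − 15 = 8
  between U and J: 4 + 33 − 31 = 6
  between J and Base: 33 + 29 − 32 = 30
Cheapest insertion is between U and J, adding 6.
New total = 109 + 6 = 115.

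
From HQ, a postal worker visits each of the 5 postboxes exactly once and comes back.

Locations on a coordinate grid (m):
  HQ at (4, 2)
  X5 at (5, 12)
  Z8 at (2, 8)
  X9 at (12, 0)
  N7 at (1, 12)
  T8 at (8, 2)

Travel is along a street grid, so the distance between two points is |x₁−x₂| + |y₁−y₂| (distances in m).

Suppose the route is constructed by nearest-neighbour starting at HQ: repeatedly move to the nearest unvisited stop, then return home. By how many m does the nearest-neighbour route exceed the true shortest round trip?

HQ: T8=4, Z8=8, X9=10, X5=11, N7=13 ⇒ T8
T8: X9=6, Z8=12, X5=13, N7=17 ⇒ X9
X9: Z8=18, X5=19, N7=23 ⇒ Z8
Z8: N7=5, X5=7 ⇒ N7
N7: X5=4 ⇒ X5
NN route HQ → T8 → X9 → Z8 → N7 → X5 → HQ costs 48.
Optimal: HQ → Z8 → N7 → X5 → X9 → T8 → HQ costs 46 (by enumerating all 60 distinct tours).
Excess = 48 − 46 = 2.

Excess over optimum: 2 m.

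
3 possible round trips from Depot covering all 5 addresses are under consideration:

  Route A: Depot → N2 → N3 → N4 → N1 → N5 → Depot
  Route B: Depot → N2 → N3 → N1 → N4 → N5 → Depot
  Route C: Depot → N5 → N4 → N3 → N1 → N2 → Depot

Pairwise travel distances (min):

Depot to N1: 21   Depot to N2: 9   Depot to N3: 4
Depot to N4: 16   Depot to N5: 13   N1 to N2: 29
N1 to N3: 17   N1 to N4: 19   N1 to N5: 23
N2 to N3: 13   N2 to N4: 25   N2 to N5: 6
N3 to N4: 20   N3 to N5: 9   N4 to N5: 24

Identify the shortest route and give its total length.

Route A: 9 + 13 + 20 + 19 + 23 + 13 = 97
Route B: 9 + 13 + 17 + 19 + 24 + 13 = 95
Route C: 13 + 24 + 20 + 17 + 29 + 9 = 112

95 min — Route B is the shortest.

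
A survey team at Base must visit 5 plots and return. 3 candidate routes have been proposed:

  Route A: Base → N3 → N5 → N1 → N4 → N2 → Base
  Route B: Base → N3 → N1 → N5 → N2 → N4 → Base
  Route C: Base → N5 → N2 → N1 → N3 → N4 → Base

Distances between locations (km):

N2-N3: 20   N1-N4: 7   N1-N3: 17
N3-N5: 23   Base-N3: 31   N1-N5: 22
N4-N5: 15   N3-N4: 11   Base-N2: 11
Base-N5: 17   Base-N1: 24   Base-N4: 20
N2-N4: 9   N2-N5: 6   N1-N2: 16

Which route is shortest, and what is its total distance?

87 km — Route C is the shortest.

Route A: 31 + 23 + 22 + 7 + 9 + 11 = 103
Route B: 31 + 17 + 22 + 6 + 9 + 20 = 105
Route C: 17 + 6 + 16 + 17 + 11 + 20 = 87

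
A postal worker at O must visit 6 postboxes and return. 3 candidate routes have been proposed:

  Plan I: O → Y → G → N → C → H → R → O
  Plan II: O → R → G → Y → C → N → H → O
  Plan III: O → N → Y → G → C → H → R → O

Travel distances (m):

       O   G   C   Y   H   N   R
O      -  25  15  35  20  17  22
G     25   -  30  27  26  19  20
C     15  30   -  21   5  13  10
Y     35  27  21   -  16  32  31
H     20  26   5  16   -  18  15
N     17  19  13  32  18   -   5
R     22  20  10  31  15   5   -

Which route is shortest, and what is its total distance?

136 m — Plan I is the shortest.

Plan I: 35 + 27 + 19 + 13 + 5 + 15 + 22 = 136
Plan II: 22 + 20 + 27 + 21 + 13 + 18 + 20 = 141
Plan III: 17 + 32 + 27 + 30 + 5 + 15 + 22 = 148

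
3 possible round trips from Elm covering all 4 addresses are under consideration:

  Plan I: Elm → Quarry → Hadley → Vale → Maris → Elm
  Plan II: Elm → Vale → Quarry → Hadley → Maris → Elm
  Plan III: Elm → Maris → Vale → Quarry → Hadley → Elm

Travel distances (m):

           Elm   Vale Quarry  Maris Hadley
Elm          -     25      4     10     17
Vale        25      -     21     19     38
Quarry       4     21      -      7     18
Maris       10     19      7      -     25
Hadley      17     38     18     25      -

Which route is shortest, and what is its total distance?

85 m — Plan III is the shortest.

Plan I: 4 + 18 + 38 + 19 + 10 = 89
Plan II: 25 + 21 + 18 + 25 + 10 = 99
Plan III: 10 + 19 + 21 + 18 + 17 = 85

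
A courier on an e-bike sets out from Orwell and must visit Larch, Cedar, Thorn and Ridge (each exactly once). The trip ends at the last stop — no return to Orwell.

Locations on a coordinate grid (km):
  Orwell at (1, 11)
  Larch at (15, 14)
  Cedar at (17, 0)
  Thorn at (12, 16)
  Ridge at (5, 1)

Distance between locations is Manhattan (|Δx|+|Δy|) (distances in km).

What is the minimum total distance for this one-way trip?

Minimum one-way distance = 48 km.

There are 4! = 24 possible orderings.
Orwell → Larch → Cedar → Thorn → Ridge: 17+16+21+22 = 76
Orwell → Larch → Cedar → Ridge → Thorn: 17+16+13+22 = 68
Orwell → Larch → Thorn → Cedar → Ridge: 17+5+21+13 = 56
Orwell → Larch → Thorn → Ridge → Cedar: 17+5+22+13 = 57
Orwell → Larch → Ridge → Cedar → Thorn: 17+23+13+21 = 74
Orwell → Larch → Ridge → Thorn → Cedar: 17+23+22+21 = 83
Orwell → Cedar → Larch → Thorn → Ridge: 27+16+5+22 = 70
Orwell → Cedar → Larch → Ridge → Thorn: 27+16+23+22 = 88
Orwell → Cedar → Thorn → Larch → Ridge: 27+21+5+23 = 76
Orwell → Cedar → Thorn → Ridge → Larch: 27+21+22+23 = 93
Orwell → Cedar → Ridge → Larch → Thorn: 27+13+23+5 = 68
Orwell → Cedar → Ridge → Thorn → Larch: 27+13+22+5 = 67
Orwell → Thorn → Larch → Cedar → Ridge: 16+5+16+13 = 50
Orwell → Thorn → Larch → Ridge → Cedar: 16+5+23+13 = 57
… (10 more)
Orwell → Ridge → Cedar → Larch → Thorn: 14+13+16+5 = 48  ← best
The minimum is 48.
One shortest path: Orwell → Ridge → Cedar → Larch → Thorn.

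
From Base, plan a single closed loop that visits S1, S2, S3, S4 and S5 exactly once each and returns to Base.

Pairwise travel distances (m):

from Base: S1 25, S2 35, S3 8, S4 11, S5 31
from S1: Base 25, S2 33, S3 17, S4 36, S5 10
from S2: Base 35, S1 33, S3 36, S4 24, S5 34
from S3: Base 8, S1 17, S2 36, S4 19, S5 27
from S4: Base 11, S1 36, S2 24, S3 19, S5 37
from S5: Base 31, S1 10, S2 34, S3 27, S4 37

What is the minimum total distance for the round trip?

Base→S1→S2→S3→S4→S5→Base: 25+33+36+19+37+31 = 181
Base→S1→S2→S3→S5→S4→Base: 25+33+36+27+37+11 = 169
Base→S1→S2→S4→S3→S5→Base: 25+33+24+19+27+31 = 159
Base→S1→S2→S4→S5→S3→Base: 25+33+24+37+27+8 = 154
Base→S1→S2→S5→S3→S4→Base: 25+33+34+27+19+11 = 149
Base→S1→S2→S5→S4→S3→Base: 25+33+34+37+19+8 = 156
Base→S1→S3→S2→S4→S5→Base: 25+17+36+24+37+31 = 170
Base→S1→S3→S2→S5→S4→Base: 25+17+36+34+37+11 = 160
Base→S1→S3→S4→S2→S5→Base: 25+17+19+24+34+31 = 150
Base→S1→S3→S4→S5→S2→Base: 25+17+19+37+34+35 = 167
Base→S1→S3→S5→S2→S4→Base: 25+17+27+34+24+11 = 138
Base→S1→S3→S5→S4→S2→Base: 25+17+27+37+24+35 = 165
Base→S1→S4→S2→S3→S5→Base: 25+36+24+36+27+31 = 179
Base→S1→S4→S2→S5→S3→Base: 25+36+24+34+27+8 = 154
… (46 more)
Base→S3→S1→S5→S2→S4→Base: 8+17+10+34+24+11 = 104  ← best
The minimum is 104.
One optimal route: Base → S3 → S1 → S5 → S2 → S4 → Base (or its reverse).

Shortest round trip = 104 m.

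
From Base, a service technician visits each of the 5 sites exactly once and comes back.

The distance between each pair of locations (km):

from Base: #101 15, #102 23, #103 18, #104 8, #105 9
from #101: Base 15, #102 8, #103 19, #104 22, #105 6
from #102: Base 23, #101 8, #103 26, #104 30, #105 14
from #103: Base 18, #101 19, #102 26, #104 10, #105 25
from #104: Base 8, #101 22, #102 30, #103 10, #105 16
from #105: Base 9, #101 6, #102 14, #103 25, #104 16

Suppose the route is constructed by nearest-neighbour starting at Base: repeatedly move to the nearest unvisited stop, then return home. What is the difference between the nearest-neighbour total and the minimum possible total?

From Base: #104=8, #105=9, #101=15, #103=18, #102=23 → choose #104 (8).
From #104: #103=10, #105=16, #101=22, #102=30 → choose #103 (10).
From #103: #101=19, #105=25, #102=26 → choose #101 (19).
From #101: #105=6, #102=8 → choose #105 (6).
From #105: #102=14 → choose #102 (14).
NN route Base → #104 → #103 → #101 → #105 → #102 → Base costs 80.
Optimal: Base → #104 → #103 → #102 → #101 → #105 → Base costs 67 (by enumerating all 60 distinct tours).
Excess = 80 − 67 = 13.

13 km longer than the optimal tour.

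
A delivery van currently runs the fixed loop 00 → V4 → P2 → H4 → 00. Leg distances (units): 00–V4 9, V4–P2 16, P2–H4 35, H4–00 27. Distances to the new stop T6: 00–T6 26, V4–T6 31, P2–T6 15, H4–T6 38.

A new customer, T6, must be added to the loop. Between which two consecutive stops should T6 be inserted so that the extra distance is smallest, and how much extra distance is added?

Insertion cost between consecutive stops i–j is d(i,T6) + d(T6,j) − d(i,j):
  between 00 and V4: 26 + 31 − 9 = 48
  between V4 and P2: 31 + 15 − 16 = 30
  between P2 and H4: 15 + 38 − 35 = 18
  between H4 and 00: 38 + 26 − 27 = 37
Cheapest insertion is between P2 and H4, adding 18.
New total = 87 + 18 = 105.

Minimum extra distance: 18, inserting T6 between P2 and H4.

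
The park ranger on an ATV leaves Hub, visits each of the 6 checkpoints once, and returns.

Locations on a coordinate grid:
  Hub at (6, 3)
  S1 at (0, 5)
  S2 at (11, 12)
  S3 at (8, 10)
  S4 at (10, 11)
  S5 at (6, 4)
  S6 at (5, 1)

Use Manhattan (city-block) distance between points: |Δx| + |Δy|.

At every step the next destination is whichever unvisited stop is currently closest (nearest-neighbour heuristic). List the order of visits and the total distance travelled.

Total distance 46 via the nearest-neighbour route Hub → S5 → S6 → S1 → S3 → S4 → S2 → Hub.

Hub → [S5:1 / S6:3 / S1:8 / S3:9 / S4:12 / S2:14] → S5 (1)
S5 → [S6:4 / S1:7 / S3:8 / S4:11 / S2:13] → S6 (4)
S6 → [S1:9 / S3:12 / S4:15 / S2:17] → S1 (9)
S1 → [S3:13 / S4:16 / S2:18] → S3 (13)
S3 → [S4:3 / S2:5] → S4 (3)
S4 → [S2:2] → S2 (2)
Return S2→Hub: 14.
Total = 1 + 4 + 9 + 13 + 3 + 2 + 14 = 46.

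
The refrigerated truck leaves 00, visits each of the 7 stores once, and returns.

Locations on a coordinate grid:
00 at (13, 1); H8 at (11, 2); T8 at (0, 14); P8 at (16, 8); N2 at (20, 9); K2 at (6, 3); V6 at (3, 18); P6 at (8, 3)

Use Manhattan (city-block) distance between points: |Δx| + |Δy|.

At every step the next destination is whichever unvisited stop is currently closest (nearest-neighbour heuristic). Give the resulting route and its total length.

Total distance 88 via the nearest-neighbour route 00 → H8 → P6 → K2 → P8 → N2 → T8 → V6 → 00.

At 00 the remaining stops are H8 3, P6 7, K2 9, P8 10, N2 15, T8 26, V6 27; go to H8.
At H8 the remaining stops are P6 4, K2 6, P8 11, N2 16, T8 23, V6 24; go to P6.
At P6 the remaining stops are K2 2, P8 13, N2 18, T8 19, V6 20; go to K2.
At K2 the remaining stops are P8 15, T8 17, V6 18, N2 20; go to P8.
At P8 the remaining stops are N2 5, T8 22, V6 23; go to N2.
At N2 the remaining stops are T8 25, V6 26; go to T8.
At T8 the remaining stops are V6 7; go to V6.
Return V6→00: 27.
Total = 3 + 4 + 2 + 15 + 5 + 25 + 7 + 27 = 88.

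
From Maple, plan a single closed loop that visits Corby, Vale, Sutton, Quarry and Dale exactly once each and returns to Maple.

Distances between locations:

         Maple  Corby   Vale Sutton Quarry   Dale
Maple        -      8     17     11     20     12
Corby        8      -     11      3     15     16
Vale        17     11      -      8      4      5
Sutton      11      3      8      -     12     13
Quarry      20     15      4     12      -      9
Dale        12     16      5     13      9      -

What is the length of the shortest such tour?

Minimum total distance: 44.

There are 60 distinct closed tours to check (reversals are equivalent).
Maple → Corby → Vale → Sutton → Quarry → Dale → Maple: 8+11+8+12+9+12 = 60
Maple → Corby → Vale → Sutton → Dale → Quarry → Maple: 8+11+8+13+9+20 = 69
Maple → Corby → Vale → Quarry → Sutton → Dale → Maple: 8+11+4+12+13+12 = 60
Maple → Corby → Vale → Quarry → Dale → Sutton → Maple: 8+11+4+9+13+11 = 56
Maple → Corby → Vale → Dale → Sutton → Quarry → Maple: 8+11+5+13+12+20 = 69
Maple → Corby → Vale → Dale → Quarry → Sutton → Maple: 8+11+5+9+12+11 = 56
Maple → Corby → Sutton → Vale → Quarry → Dale → Maple: 8+3+8+4+9+12 = 44
Maple → Corby → Sutton → Vale → Dale → Quarry → Maple: 8+3+8+5+9+20 = 53
Maple → Corby → Sutton → Quarry → Vale → Dale → Maple: 8+3+12+4+5+12 = 44
Maple → Corby → Sutton → Quarry → Dale → Vale → Maple: 8+3+12+9+5+17 = 54
Maple → Corby → Sutton → Dale → Vale → Quarry → Maple: 8+3+13+5+4+20 = 53
Maple → Corby → Sutton → Dale → Quarry → Vale → Maple: 8+3+13+9+4+17 = 54
Maple → Corby → Quarry → Vale → Sutton → Dale → Maple: 8+15+4+8+13+12 = 60
Maple → Corby → Quarry → Vale → Dale → Sutton → Maple: 8+15+4+5+13+11 = 56
… (46 more)
The minimum is 44.
One optimal route: Maple → Corby → Sutton → Vale → Quarry → Dale → Maple (or its reverse).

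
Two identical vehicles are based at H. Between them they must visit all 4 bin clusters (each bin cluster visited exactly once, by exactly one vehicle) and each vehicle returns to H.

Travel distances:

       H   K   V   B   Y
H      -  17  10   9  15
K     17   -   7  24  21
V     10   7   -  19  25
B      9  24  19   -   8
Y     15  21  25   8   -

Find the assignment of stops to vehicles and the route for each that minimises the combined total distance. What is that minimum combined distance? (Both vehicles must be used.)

66 — the smallest possible combined total.

Check every non-empty split of the stops between the two vehicles; for each half take its own optimal tour:
  {K} + {V, B, Y}: 34 + 52 = 86
  {V} + {K, B, Y}: 20 + 55 = 75
  {K, V} + {B, Y}: 34 + 32 = 66
  {B} + {K, V, Y}: 18 + 53 = 71
  {K, B} + {V, Y}: 50 + 50 = 100
  {V, B} + {K, Y}: 38 + 53 = 91
  … (7 splits in total)
Best: vehicle 1 H → K → V → H = 34; vehicle 2 H → B → Y → H = 32; combined 66.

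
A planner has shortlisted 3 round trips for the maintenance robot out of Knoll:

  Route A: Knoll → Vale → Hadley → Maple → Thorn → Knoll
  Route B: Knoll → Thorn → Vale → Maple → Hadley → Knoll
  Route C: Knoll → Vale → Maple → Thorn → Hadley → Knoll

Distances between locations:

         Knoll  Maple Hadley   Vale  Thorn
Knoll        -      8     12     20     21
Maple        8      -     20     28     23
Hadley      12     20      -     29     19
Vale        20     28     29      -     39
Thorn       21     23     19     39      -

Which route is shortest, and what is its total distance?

Route A: 20 + 29 + 20 + 23 + 21 = 113
Route B: 21 + 39 + 28 + 20 + 12 = 120
Route C: 20 + 28 + 23 + 19 + 12 = 102

102 — Route C is the shortest.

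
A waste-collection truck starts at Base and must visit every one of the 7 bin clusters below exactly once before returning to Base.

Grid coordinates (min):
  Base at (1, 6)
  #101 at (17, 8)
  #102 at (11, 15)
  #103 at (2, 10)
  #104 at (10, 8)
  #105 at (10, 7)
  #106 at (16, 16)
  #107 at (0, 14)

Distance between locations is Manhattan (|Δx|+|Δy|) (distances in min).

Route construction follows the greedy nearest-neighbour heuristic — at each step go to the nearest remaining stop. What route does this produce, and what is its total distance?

Nearest-neighbour total = 56 min; route Base → #103 → #107 → #102 → #106 → #101 → #104 → #105 → Base.

From Base: distances to unvisited — #103=5, #107=9, #105=10, #104=11, #101=18, #102=19, #106=25. Nearest is #103 (5).
From #103: distances to unvisited — #107=6, #104=10, #105=11, #102=14, #101=17, #106=20. Nearest is #107 (6).
From #107: distances to unvisited — #102=12, #104=16, #105=17, #106=18, #101=23. Nearest is #102 (12).
From #102: distances to unvisited — #106=6, #104=8, #105=9, #101=13. Nearest is #106 (6).
From #106: distances to unvisited — #101=9, #104=14, #105=15. Nearest is #101 (9).
From #101: distances to unvisited — #104=7, #105=8. Nearest is #104 (7).
From #104: distances to unvisited — #105=1. Nearest is #105 (1).
Return #105→Base: 10.
Total = 5 + 6 + 12 + 6 + 9 + 7 + 1 + 10 = 56.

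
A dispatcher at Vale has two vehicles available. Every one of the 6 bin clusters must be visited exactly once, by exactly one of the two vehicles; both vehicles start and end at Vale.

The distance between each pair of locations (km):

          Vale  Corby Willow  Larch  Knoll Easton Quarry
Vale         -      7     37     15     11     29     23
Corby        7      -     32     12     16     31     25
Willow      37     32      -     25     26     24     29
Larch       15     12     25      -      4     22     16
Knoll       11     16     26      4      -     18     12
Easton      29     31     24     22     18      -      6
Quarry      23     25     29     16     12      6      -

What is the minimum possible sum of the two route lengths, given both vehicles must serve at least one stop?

There are 2^5 − 1 = 31 ways to divide the 6 stops into two non-empty groups. For each, the best each vehicle can do is its own shortest tour through its group:
  {Corby} + {Willow, Larch, Knoll, Easton, Quarry}: 14 + 93 = 107
  {Willow} + {Corby, Larch, Knoll, Easton, Quarry}: 74 + 70 = 144
  {Corby, Willow} + {Larch, Knoll, Easton, Quarry}: 76 + 66 = 142
  {Larch} + {Corby, Willow, Knoll, Easton, Quarry}: 30 + 92 = 122
  {Corby, Larch} + {Willow, Knoll, Easton, Quarry}: 34 + 90 = 124
  {Willow, Larch} + {Corby, Knoll, Easton, Quarry}: 77 + 67 = 144
  … (31 splits in total)
Best: vehicle 1 Vale → Corby → Vale = 14; vehicle 2 Vale → Larch → Willow → Easton → Quarry → Knoll → Vale = 93; combined 107.

107 km — the smallest possible combined total.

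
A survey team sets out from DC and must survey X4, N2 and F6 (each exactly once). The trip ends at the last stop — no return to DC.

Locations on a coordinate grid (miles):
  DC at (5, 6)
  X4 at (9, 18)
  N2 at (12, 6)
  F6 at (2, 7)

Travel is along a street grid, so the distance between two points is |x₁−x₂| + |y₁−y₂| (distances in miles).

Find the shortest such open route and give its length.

There are 3! = 6 possible orderings.
DC→X4→N2→F6: 16+15+11 = 42
DC→X4→F6→N2: 16+18+11 = 45
DC→N2→X4→F6: 7+15+18 = 40
DC→N2→F6→X4: 7+11+18 = 36
DC→F6→X4→N2: 4+18+15 = 37
DC→F6→N2→X4: 4+11+15 = 30
The minimum is 30.
One shortest path: DC → F6 → N2 → X4.

30 miles — the minimum one-way total.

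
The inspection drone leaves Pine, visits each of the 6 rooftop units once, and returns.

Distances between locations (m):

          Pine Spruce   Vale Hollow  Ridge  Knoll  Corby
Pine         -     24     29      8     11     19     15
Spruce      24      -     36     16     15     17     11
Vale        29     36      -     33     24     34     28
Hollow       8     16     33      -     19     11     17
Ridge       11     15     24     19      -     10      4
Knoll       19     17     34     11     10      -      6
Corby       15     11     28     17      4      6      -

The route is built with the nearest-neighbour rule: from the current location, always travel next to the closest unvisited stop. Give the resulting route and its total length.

109 m along Pine → Hollow → Knoll → Corby → Ridge → Spruce → Vale → Pine.

Pine → [Hollow:8 / Ridge:11 / Corby:15 / Knoll:19 / Spruce:24 / Vale:29] → Hollow (8)
Hollow → [Knoll:11 / Spruce:16 / Corby:17 / Ridge:19 / Vale:33] → Knoll (11)
Knoll → [Corby:6 / Ridge:10 / Spruce:17 / Vale:34] → Corby (6)
Corby → [Ridge:4 / Spruce:11 / Vale:28] → Ridge (4)
Ridge → [Spruce:15 / Vale:24] → Spruce (15)
Spruce → [Vale:36] → Vale (36)
Return Vale→Pine: 29.
Total = 8 + 11 + 6 + 4 + 15 + 36 + 29 = 109.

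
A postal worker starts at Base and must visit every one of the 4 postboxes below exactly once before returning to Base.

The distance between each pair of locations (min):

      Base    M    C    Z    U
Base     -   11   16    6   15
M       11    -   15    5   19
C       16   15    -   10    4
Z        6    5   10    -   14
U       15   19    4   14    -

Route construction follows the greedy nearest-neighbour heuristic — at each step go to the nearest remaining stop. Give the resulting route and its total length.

At Base the remaining stops are Z 6, M 11, U 15, C 16; go to Z.
At Z the remaining stops are M 5, C 10, U 14; go to M.
At M the remaining stops are C 15, U 19; go to C.
At C the remaining stops are U 4; go to U.
Return U→Base: 15.
Total = 6 + 5 + 15 + 4 + 15 = 45.

Nearest-neighbour total = 45 min; route Base → Z → M → C → U → Base.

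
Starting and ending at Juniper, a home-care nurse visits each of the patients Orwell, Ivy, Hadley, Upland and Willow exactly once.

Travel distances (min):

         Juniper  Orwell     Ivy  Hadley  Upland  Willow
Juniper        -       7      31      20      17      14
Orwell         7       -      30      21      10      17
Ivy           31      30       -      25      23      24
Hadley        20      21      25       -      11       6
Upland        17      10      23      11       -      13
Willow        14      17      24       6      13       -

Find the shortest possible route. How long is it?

85 min — the shortest possible round trip.

Juniper-Orwell-Ivy-Hadley-Upland-Willow-Juniper: 7+30+25+11+13+14 = 100
Juniper-Orwell-Ivy-Hadley-Willow-Upland-Juniper: 7+30+25+6+13+17 = 98
Juniper-Orwell-Ivy-Upland-Hadley-Willow-Juniper: 7+30+23+11+6+14 = 91
Juniper-Orwell-Ivy-Upland-Willow-Hadley-Juniper: 7+30+23+13+6+20 = 99
Juniper-Orwell-Ivy-Willow-Hadley-Upland-Juniper: 7+30+24+6+11+17 = 95
Juniper-Orwell-Ivy-Willow-Upland-Hadley-Juniper: 7+30+24+13+11+20 = 105
Juniper-Orwell-Hadley-Ivy-Upland-Willow-Juniper: 7+21+25+23+13+14 = 103
Juniper-Orwell-Hadley-Ivy-Willow-Upland-Juniper: 7+21+25+24+13+17 = 107
Juniper-Orwell-Hadley-Upland-Ivy-Willow-Juniper: 7+21+11+23+24+14 = 100
Juniper-Orwell-Hadley-Upland-Willow-Ivy-Juniper: 7+21+11+13+24+31 = 107
Juniper-Orwell-Hadley-Willow-Ivy-Upland-Juniper: 7+21+6+24+23+17 = 98
Juniper-Orwell-Hadley-Willow-Upland-Ivy-Juniper: 7+21+6+13+23+31 = 101
Juniper-Orwell-Upland-Ivy-Hadley-Willow-Juniper: 7+10+23+25+6+14 = 85
Juniper-Orwell-Upland-Ivy-Willow-Hadley-Juniper: 7+10+23+24+6+20 = 90
… (46 more)
The minimum is 85.
One optimal route: Juniper → Orwell → Upland → Ivy → Hadley → Willow → Juniper (or its reverse).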